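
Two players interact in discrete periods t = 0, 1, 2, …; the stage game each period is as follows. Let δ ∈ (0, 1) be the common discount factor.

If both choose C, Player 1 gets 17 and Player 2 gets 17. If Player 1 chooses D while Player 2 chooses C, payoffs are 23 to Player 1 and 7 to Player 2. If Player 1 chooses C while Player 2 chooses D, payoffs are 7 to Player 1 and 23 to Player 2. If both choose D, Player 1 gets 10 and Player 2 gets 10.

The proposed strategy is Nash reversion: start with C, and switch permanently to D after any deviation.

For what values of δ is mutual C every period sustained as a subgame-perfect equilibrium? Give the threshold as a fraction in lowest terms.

6/13

Cooperation forever yields 17 each period: 17/(1−δ).
Deviating yields 23 once, then 10 forever: 23 + 10δ/(1−δ).
No profitable deviation requires 17/(1−δ) ≥ 23 + 10δ/(1−δ).
Multiplying by (1−δ): 17 ≥ 23(1−δ) + 10δ = 23 − 13δ.
So 13δ ≥ 6, i.e. δ ≥ 6/13.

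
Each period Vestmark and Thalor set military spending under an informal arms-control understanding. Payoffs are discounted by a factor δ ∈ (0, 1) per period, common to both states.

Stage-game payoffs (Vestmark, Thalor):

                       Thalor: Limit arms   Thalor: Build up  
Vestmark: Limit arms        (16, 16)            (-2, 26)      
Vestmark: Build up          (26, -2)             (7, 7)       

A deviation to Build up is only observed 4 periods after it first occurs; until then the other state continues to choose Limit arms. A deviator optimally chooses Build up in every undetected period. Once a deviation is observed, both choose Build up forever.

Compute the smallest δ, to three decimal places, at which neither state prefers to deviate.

A deviator earns 26 for 4 periods, then 7 forever; cooperating earns 16 forever. Multiplying the IC by (1−δ):
16 ≥ 26(1−δ^4) + 7δ^4, so 19·δ^4 ≥ 10 and δ^4 ≥ 10/19.
δ ≥ (10/19)^(1/4) ≈ 0.852.

0.852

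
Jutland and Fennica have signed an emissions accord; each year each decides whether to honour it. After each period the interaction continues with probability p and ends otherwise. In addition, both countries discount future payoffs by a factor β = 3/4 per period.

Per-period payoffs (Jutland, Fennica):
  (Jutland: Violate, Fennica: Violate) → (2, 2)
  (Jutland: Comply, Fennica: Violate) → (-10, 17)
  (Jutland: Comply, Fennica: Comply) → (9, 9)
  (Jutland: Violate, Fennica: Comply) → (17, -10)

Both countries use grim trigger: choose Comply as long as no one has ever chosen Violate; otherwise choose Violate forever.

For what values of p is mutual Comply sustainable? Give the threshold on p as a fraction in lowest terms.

With continuation probability p and discount β, the effective per-period discount factor is βp.
Grim-trigger IC: βp ≥ (17−9)/(17−2) = 8/15.
So p ≥ (8/15)/(3/4) = 32/45.

32/45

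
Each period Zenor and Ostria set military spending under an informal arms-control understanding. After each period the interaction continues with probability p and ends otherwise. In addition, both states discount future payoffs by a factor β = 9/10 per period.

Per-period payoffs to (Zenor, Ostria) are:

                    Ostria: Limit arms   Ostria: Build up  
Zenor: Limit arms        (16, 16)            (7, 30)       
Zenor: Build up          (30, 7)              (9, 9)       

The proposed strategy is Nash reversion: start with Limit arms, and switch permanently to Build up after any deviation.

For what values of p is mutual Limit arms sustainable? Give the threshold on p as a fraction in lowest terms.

With continuation probability p and discount β, the effective per-period discount factor is βp.
Grim-trigger IC: βp ≥ (30−16)/(30−9) = 2/3.
So p ≥ (2/3)/(9/10) = 20/27.

20/27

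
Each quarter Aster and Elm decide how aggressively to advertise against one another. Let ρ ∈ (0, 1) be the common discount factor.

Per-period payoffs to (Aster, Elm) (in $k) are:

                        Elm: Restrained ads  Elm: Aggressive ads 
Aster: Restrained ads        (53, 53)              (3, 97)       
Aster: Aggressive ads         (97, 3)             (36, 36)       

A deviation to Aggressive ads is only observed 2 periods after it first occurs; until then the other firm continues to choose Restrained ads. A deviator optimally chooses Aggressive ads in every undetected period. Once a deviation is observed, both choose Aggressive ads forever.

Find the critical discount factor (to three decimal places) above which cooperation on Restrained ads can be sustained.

The best deviation is to choose Aggressive ads for all 2 undetected periods, earning 97 each, then 36 forever once detected.
Deviation value: 97(1−ρ^2)/(1−ρ) + 36ρ^2/(1−ρ); cooperation value: 53/(1−ρ).
IC: 53 ≥ 97(1−ρ^2) + 36ρ^2 = 97 − 61ρ^2.
So ρ^2 ≥ 44/61, giving ρ ≥ (44/61)^(1/2) ≈ 0.849.

0.849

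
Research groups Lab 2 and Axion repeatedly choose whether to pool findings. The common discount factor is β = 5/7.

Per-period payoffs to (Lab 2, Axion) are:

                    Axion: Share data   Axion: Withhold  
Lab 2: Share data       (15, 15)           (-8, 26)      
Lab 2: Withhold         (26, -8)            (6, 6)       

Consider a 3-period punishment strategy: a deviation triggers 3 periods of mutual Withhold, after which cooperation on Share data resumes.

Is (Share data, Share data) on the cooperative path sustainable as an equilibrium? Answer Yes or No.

Comparing payoff streams over the 4 periods until play realigns: cooperate → 15(1+β+…+β^3); deviate → 26 + 6(β+…+β^3).
Cooperation is sustained iff (15−6)(β+…+β^3) ≥ 26−15.
β+…+β^3 = 5/7·(1−(5/7)^3)/(1−5/7) = 1.5889, and (26−15)/(15−6) = 1.2222.
1.5889 ≥ 1.2222, so cooperation is sustainable.

Yes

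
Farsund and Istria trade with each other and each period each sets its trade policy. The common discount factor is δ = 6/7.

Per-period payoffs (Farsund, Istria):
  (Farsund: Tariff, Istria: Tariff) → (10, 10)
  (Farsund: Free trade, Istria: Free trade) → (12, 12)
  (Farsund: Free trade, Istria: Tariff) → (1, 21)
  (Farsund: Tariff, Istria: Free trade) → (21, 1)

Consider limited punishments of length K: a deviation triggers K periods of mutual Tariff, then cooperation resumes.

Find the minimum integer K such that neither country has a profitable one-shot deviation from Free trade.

IC: δ(1−δ^K)/(1−δ) ≥ (21−12)/(12−10) = 9/2.
With δ = 6/7: need 1 − δ^K ≥ 9/2·(1−6/7)/(6/7), i.e. δ^K ≤ 0.2500.
Since (6/7)^8 = 0.2914 and (6/7)^9 = 0.2497, the smallest such K is 9.

9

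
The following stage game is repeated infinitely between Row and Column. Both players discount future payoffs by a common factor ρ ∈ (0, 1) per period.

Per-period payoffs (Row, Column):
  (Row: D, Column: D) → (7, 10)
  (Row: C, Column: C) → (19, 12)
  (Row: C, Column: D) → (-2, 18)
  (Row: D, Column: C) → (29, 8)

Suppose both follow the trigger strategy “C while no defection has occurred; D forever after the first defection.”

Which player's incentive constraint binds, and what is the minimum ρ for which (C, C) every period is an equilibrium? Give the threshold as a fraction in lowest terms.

Column; ρ ≥ 3/4

Row: cooperation gives 19 each period; deviation gives 29 once then 7 forever.
  19/(1−ρ) ≥ 29 + 7ρ/(1−ρ) ⇒ ρ ≥ 10/22 = 5/11.
Column: cooperation gives 12 each period; deviation gives 18 once then 10 forever.
  ρ ≥ 6/8 = 3/4.
Both must hold, so the binding constraint is Column's: ρ ≥ 3/4.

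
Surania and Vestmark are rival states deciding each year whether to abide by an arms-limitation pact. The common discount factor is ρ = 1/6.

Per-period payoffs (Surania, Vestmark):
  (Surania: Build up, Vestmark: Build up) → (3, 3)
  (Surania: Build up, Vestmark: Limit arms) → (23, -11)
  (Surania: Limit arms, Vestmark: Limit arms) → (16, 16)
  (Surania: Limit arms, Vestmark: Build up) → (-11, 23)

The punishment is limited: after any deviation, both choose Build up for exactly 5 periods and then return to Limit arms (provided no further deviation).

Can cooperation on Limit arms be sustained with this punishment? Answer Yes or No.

No

A one-shot deviation gives 23 now, then 3 for 5 periods, then back to 16.
Gain from deviating: (23−16) today; loss: (16−3) in each of the next 5 periods.
No-deviation condition: (16−3)(ρ+…+ρ^5) ≥ 23−16, i.e. ρ+…+ρ^5 ≥ 7/13.
At ρ = 1/6: ρ+…+ρ^5 = 0.2000 < 0.5385.
So cooperation is not sustainable.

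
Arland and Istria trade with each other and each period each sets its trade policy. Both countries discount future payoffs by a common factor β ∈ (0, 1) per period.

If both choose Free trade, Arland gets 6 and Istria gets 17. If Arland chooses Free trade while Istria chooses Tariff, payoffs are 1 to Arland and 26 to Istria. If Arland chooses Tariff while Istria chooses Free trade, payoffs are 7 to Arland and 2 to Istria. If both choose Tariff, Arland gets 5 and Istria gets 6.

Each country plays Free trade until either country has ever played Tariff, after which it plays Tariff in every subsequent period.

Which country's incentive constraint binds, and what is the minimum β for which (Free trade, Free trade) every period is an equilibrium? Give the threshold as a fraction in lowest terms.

Arland; β ≥ 1/2

Arland's threshold: (7−6)/(7−5) = 1/2.
Istria's threshold: (26−17)/(26−6) = 9/20.
1/2 > 9/20, so Arland binds and β* = 1/2.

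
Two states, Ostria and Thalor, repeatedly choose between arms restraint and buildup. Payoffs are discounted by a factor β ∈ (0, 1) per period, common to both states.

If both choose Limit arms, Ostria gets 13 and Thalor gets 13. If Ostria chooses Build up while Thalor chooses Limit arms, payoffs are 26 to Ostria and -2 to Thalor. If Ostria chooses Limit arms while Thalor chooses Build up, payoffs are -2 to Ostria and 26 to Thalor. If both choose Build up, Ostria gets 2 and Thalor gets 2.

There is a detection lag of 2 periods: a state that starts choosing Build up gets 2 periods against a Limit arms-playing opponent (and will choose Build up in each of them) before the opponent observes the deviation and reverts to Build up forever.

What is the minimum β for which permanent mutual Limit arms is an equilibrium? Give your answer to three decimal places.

0.736

A deviator earns 26 for 2 periods, then 2 forever; cooperating earns 13 forever. Multiplying the IC by (1−β):
13 ≥ 26(1−β^2) + 2β^2, so 24·β^2 ≥ 13 and β^2 ≥ 13/24.
β ≥ (13/24)^(1/2) ≈ 0.736.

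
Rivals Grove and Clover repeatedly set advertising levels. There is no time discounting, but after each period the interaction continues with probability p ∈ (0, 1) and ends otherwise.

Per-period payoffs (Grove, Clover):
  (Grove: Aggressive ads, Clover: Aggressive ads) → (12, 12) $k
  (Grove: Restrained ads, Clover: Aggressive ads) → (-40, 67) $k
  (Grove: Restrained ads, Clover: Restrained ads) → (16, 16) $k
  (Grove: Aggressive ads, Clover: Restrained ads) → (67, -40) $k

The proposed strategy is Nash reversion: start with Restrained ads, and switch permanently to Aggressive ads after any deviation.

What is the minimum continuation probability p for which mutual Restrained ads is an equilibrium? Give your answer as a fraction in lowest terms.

Expected cooperation value is 16 + p·16 + p²·16 + … = 16/(1−p); deviation gives 67 + p·12/(1−p).
16 ≥ 67(1−p) + 12p ⇒ 55p ≥ 51 ⇒ p ≥ 51/55.

51/55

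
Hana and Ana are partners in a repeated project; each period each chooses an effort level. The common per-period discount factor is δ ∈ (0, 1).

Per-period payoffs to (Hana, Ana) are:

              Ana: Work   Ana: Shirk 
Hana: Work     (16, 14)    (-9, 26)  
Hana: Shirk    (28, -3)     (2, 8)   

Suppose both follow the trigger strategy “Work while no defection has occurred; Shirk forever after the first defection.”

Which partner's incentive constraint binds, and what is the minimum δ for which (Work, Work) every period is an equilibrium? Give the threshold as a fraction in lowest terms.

Ana; δ ≥ 2/3

For Hana: deviation gain 28−16 = 12, per-period punishment loss 16−2 = 14. IC gives δ ≥ 12/26 = 6/13.
For Ana: gain 12, loss 6 per period, so δ ≥ 12/18 = 2/3.
The tighter constraint is Ana's, so cooperation needs δ ≥ 2/3.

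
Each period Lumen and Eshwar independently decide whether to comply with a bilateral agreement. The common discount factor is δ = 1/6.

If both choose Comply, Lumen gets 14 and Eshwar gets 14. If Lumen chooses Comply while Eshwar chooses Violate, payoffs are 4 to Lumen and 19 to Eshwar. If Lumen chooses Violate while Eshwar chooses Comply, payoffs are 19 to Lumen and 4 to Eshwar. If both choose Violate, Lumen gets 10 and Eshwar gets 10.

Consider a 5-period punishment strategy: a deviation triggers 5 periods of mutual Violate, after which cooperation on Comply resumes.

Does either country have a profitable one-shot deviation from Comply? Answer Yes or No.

A one-shot deviation gives 19 now, then 10 for 5 periods, then back to 14.
Gain from deviating: (19−14) today; loss: (14−10) in each of the next 5 periods.
No-deviation condition: (14−10)(δ+…+δ^5) ≥ 19−14, i.e. δ+…+δ^5 ≥ 5/4.
At δ = 1/6: δ+…+δ^5 = 0.2000 < 1.2500.
So cooperation is not sustainable.

Yes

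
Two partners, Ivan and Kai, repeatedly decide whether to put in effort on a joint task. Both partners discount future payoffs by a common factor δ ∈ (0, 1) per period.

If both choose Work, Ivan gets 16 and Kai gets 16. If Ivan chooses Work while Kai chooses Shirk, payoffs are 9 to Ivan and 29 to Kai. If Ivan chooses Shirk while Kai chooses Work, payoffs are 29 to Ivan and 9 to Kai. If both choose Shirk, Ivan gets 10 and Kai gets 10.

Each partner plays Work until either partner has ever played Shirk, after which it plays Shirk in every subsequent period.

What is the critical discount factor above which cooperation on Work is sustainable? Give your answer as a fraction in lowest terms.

Under grim trigger the critical discount factor is (T−C)/(T−P) with T = 29, C = 16, P = 10.
δ* = (29−16)/(29−10) = 13/19.

13/19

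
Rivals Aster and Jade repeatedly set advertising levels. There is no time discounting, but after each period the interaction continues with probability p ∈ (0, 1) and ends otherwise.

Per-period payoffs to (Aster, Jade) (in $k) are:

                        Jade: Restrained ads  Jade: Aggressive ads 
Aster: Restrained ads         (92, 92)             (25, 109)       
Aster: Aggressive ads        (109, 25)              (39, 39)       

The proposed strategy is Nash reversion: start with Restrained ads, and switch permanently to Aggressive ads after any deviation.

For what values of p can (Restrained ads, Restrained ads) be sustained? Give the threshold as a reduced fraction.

With no time discounting, the continuation probability p plays the role of the discount factor.
Grim-trigger IC: 92/(1−p) ≥ 109 + 39p/(1−p) ⇒ p ≥ (109−92)/(109−39) = 17/70.

17/70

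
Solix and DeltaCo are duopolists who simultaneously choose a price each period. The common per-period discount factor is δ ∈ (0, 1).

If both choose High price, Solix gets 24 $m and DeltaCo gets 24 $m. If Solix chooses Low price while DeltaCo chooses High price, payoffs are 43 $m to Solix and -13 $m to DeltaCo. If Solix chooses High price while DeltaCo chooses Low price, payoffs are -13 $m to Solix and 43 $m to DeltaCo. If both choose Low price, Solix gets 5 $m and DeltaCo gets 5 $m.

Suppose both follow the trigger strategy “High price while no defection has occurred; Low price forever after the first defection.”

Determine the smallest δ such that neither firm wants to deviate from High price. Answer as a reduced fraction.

One-period gain from deviating is 43 − 24 = 19. The loss is 24 − 5 = 19 in every subsequent period, with present value 19·δ/(1−δ).
Deviation is unprofitable when 19·δ/(1−δ) ≥ 19, i.e. δ/(1−δ) ≥ 1.
Equivalently δ ≥ 19/(19+19) = 1/2.

1/2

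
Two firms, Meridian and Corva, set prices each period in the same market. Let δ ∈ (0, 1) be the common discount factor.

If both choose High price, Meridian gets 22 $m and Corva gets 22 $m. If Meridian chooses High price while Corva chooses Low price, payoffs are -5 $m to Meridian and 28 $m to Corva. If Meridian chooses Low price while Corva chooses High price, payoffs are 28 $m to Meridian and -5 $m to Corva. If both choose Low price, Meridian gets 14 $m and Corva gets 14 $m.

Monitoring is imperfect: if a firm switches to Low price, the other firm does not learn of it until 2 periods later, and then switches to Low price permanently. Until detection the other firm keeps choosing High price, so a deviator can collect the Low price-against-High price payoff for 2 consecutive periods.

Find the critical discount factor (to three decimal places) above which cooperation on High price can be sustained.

Deviating for the 2 undetected periods gains 28−22 = 6 per period over cooperation, then loses 22−14 = 8 per period forever once punishment starts.
Gain: 6(1 + δ + … + δ^1); loss: 8·δ^2/(1−δ).
No profitable deviation ⇔ 6(1−δ^2) ≤ 8·δ^2, i.e. δ^2 ≥ 6/(6+8) = 3/7.
Hence δ ≥ (3/7)^(1/2) ≈ 0.655.

0.655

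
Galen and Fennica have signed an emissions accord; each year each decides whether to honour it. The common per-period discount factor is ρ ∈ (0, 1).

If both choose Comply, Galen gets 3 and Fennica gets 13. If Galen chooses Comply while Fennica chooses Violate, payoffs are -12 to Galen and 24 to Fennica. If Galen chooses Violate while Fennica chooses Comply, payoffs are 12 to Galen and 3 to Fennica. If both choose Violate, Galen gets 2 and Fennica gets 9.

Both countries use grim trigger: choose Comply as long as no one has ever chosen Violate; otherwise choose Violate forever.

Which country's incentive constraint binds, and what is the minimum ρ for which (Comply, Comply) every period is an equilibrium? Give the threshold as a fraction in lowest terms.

Galen's threshold: (12−3)/(12−2) = 9/10.
Fennica's threshold: (24−13)/(24−9) = 11/15.
9/10 > 11/15, so Galen binds and ρ* = 9/10.

Galen; ρ ≥ 9/10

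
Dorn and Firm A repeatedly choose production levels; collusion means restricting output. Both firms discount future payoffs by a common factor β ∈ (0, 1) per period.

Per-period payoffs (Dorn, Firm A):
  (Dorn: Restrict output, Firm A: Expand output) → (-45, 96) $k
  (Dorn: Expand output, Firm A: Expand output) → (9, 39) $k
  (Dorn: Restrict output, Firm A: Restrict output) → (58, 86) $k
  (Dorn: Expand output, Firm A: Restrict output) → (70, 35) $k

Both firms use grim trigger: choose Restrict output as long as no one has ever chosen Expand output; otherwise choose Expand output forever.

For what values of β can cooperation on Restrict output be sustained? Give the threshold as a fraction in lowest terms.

Dorn: cooperation gives 58 each period; deviation gives 70 once then 9 forever.
  58/(1−β) ≥ 70 + 9β/(1−β) ⇒ β ≥ 12/61.
Firm A: cooperation gives 86 each period; deviation gives 96 once then 39 forever.
  β ≥ 10/57.
Both must hold, so the binding constraint is Dorn's: β ≥ 12/61.

12/61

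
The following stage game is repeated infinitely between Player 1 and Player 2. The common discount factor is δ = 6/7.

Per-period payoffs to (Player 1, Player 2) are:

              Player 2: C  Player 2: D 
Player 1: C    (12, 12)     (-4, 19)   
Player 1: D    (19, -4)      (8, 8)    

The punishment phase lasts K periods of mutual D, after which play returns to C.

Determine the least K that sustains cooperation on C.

3

IC: δ(1−δ^K)/(1−δ) ≥ (19−12)/(12−8) = 7/4.
With δ = 6/7: need 1 − δ^K ≥ 7/4·(1−6/7)/(6/7), i.e. δ^K ≤ 0.7083.
Since (6/7)^2 = 0.7347 and (6/7)^3 = 0.6297, the smallest such K is 3.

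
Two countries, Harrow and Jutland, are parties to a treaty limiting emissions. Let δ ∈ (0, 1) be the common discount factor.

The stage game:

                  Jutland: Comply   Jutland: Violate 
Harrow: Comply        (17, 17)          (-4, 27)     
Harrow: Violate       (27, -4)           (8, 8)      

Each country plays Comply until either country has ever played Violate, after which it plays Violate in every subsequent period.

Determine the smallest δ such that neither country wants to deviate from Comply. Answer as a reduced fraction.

10/19

Under grim trigger the critical discount factor is (T−C)/(T−P) with T = 27, C = 17, P = 8.
δ* = (27−17)/(27−8) = 10/19.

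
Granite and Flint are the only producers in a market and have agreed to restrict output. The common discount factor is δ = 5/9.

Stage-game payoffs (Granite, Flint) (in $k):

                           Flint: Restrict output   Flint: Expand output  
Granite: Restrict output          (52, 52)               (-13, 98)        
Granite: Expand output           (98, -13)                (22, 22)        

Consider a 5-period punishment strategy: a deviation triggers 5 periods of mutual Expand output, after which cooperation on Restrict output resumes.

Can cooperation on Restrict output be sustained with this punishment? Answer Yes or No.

No

Comparing payoff streams over the 6 periods until play realigns: cooperate → 52(1+δ+…+δ^5); deviate → 98 + 22(δ+…+δ^5).
Cooperation is sustained iff (52−22)(δ+…+δ^5) ≥ 98−52.
δ+…+δ^5 = 5/9·(1−(5/9)^5)/(1−5/9) = 1.1838, and (98−52)/(52−22) = 1.5333.
1.1838 < 1.5333, so cooperation is not sustainable.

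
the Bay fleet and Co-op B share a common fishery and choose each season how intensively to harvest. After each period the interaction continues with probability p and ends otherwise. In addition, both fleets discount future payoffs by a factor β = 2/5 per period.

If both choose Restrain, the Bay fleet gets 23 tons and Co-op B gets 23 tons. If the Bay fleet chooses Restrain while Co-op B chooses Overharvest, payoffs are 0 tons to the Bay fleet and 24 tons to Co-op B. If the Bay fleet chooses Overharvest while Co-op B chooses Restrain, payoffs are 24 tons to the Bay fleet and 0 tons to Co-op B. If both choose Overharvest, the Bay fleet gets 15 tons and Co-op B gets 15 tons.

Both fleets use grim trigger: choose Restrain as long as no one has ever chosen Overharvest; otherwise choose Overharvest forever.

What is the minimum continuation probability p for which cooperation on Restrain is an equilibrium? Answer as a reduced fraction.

Expected continuation weight on next period's payoff is β·p = 2/5·p, which plays the role of the discount factor.
Cooperation requires 2/5·p ≥ (24−23)/(24−15) = 1/9, hence p ≥ 5/18.

5/18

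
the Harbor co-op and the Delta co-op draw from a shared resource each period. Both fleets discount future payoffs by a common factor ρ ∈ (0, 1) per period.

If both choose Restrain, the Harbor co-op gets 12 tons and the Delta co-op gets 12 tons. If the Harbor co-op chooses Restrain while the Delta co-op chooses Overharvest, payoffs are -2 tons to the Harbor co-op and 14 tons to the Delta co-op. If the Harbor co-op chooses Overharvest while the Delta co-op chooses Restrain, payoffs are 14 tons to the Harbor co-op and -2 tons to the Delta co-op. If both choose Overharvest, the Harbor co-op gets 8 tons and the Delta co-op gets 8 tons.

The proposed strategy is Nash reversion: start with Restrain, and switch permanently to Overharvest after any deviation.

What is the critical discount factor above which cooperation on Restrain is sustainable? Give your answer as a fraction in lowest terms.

1/3

Under grim trigger the critical discount factor is (T−C)/(T−P) with T = 14, C = 12, P = 8.
ρ* = (14−12)/(14−8) = 2/6 = 1/3.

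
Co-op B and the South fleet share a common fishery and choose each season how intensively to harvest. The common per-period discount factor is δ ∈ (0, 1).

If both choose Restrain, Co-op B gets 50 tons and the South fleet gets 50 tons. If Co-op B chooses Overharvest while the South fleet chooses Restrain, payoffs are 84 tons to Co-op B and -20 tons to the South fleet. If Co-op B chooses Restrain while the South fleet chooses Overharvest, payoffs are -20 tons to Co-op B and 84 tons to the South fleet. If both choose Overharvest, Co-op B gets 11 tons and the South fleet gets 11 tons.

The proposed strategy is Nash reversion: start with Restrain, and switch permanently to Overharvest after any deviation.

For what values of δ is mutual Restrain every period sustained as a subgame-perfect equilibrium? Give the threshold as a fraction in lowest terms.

34/73

Under grim trigger the critical discount factor is (T−C)/(T−P) with T = 84, C = 50, P = 11.
δ* = (84−50)/(84−11) = 34/73.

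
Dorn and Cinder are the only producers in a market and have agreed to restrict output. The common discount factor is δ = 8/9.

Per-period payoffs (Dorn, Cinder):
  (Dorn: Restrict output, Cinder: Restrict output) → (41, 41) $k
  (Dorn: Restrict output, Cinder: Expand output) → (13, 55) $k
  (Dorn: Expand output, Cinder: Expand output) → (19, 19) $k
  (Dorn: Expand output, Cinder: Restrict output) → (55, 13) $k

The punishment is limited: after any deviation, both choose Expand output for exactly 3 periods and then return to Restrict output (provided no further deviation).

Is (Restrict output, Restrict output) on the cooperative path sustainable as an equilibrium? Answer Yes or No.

IC: δ+…+δ^3 ≥ (55−41)/(41−19) = 7/11.
At δ = 8/9: partial sum = 2.3813 ≥ 0.6364. Cooperation sustainable.

Yes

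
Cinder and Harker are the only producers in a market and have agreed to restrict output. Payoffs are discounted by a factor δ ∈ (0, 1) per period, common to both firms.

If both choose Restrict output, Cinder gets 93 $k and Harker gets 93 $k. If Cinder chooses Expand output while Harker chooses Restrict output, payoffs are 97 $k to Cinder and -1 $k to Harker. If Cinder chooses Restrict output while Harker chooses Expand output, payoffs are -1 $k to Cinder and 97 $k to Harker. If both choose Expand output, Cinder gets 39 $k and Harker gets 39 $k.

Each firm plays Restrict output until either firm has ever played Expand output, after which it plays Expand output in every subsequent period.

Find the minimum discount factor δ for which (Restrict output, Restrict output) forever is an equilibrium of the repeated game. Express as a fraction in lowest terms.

Under grim trigger the critical discount factor is (T−C)/(T−P) with T = 97, C = 93, P = 39.
δ* = (97−93)/(97−39) = 4/58 = 2/29.

2/29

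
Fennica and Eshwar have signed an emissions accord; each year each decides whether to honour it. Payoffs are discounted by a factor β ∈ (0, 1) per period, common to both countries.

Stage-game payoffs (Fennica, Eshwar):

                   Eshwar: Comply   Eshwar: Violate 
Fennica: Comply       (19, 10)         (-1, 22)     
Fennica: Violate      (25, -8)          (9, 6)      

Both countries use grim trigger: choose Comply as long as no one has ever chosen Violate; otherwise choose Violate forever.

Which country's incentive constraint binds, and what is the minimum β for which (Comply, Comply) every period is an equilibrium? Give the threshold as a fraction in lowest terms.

Eshwar; β ≥ 3/4

Fennica's threshold: (25−19)/(25−9) = 3/8.
Eshwar's threshold: (22−10)/(22−6) = 3/4.
3/8 < 3/4, so Eshwar binds and β* = 3/4.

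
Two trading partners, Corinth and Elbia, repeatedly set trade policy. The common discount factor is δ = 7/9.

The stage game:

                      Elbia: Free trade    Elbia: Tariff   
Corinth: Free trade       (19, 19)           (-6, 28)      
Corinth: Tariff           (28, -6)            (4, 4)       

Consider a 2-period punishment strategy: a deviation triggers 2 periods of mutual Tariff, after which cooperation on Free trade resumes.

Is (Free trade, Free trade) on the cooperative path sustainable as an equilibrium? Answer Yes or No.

Yes

A one-shot deviation gives 28 now, then 4 for 2 periods, then back to 19.
Gain from deviating: (28−19) today; loss: (19−4) in each of the next 2 periods.
No-deviation condition: (19−4)(δ+…+δ^2) ≥ 28−19, i.e. δ+…+δ^2 ≥ 3/5.
At δ = 7/9: δ+…+δ^2 = 1.3827 ≥ 0.6000.
So cooperation is sustainable.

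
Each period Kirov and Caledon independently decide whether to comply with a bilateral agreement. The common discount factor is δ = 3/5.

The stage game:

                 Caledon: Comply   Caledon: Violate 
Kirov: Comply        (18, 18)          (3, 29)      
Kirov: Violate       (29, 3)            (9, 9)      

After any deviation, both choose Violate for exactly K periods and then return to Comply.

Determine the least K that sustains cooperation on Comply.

Need Σ_{k=1}^{K} δ^k ≥ (29−18)/(18−9) = 1.2222 at δ = 3/5.
At K = 3 the sum is 1.1760 < 1.2222; at K = 4 it is 1.3056 ≥ 1.2222.
So the minimum punishment length is K = 4.

4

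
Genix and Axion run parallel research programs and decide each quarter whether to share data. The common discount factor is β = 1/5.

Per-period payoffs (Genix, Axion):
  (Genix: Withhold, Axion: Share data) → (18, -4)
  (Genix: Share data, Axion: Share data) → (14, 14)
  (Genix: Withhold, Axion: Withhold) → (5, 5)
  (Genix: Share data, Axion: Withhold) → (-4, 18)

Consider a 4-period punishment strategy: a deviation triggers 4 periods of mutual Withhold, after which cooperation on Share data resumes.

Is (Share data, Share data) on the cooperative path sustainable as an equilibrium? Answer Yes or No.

IC: β+…+β^4 ≥ (18−14)/(14−5) = 4/9.
At β = 1/5: partial sum = 0.2496 < 0.4444. Cooperation not sustainable.

No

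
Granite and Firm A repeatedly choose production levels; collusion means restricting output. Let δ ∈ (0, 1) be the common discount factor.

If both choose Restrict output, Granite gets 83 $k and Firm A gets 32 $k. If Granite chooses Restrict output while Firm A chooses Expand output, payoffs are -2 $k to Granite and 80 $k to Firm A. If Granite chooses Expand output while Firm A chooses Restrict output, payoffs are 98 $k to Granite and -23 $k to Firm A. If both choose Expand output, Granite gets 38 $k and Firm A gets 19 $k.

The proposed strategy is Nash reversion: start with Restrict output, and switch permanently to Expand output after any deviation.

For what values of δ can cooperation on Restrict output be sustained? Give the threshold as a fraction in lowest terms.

For Granite: deviation gain 98−83 = 15, per-period punishment loss 83−38 = 45. IC gives δ ≥ 15/60 = 1/4.
For Firm A: gain 48, loss 13 per period, so δ ≥ 48/61.
The tighter constraint is Firm A's, so cooperation needs δ ≥ 48/61.

48/61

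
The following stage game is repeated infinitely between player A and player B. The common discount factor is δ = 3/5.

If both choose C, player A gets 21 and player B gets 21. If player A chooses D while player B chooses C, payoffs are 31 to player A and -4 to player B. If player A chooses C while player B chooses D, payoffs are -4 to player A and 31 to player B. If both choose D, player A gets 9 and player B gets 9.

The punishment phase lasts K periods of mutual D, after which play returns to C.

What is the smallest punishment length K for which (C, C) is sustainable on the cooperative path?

2

No profitable deviation requires (21−9)(δ+…+δ^K) ≥ 31−21, i.e. δ+…+δ^K ≥ 5/6 ≈ 0.8333.
With δ = 3/5, the partial sums are K=1: 0.6000, K=2: 0.9600.
K = 2 is the first length at which the sum reaches 0.8333.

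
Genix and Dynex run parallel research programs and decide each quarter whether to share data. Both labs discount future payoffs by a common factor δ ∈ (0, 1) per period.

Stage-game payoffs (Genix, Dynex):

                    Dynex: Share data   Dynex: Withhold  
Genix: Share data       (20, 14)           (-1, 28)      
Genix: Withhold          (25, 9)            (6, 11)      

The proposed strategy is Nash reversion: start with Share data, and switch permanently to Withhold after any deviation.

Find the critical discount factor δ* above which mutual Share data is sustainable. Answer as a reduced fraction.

14/17

Genix's threshold: (25−20)/(25−6) = 5/19.
Dynex's threshold: (28−14)/(28−11) = 14/17.
5/19 < 14/17, so Dynex binds and δ* = 14/17.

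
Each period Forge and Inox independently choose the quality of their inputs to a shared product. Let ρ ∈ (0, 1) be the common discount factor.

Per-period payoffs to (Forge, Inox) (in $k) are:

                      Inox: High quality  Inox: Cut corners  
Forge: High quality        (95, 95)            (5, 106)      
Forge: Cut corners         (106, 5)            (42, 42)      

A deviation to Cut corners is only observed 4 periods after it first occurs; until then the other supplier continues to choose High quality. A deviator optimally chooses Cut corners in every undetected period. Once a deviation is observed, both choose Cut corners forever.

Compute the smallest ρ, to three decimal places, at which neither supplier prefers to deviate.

Deviating for the 4 undetected periods gains 106−95 = 11 per period over cooperation, then loses 95−42 = 53 per period forever once punishment starts.
Gain: 11(1 + ρ + … + ρ^3); loss: 53·ρ^4/(1−ρ).
No profitable deviation ⇔ 11(1−ρ^4) ≤ 53·ρ^4, i.e. ρ^4 ≥ 11/(11+53) = 11/64.
Hence ρ ≥ (11/64)^(1/4) ≈ 0.644.

0.644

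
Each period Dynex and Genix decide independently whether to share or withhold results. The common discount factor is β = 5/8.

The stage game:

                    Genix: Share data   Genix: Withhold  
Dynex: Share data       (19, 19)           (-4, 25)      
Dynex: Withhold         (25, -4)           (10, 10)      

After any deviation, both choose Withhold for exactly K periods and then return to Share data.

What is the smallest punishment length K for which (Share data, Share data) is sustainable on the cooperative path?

Need Σ_{k=1}^{K} β^k ≥ (25−19)/(19−10) = 0.6667 at β = 5/8.
At K = 1 the sum is 0.6250 < 0.6667; at K = 2 it is 1.0156 ≥ 0.6667.
So the minimum punishment length is K = 2.

2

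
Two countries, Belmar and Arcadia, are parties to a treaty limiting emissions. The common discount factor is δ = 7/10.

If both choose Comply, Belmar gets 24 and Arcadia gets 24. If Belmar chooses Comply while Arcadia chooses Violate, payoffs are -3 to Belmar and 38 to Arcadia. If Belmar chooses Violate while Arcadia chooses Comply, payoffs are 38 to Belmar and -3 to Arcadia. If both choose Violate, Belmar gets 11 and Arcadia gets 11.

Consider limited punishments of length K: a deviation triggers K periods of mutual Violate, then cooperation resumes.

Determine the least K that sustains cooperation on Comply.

IC: δ(1−δ^K)/(1−δ) ≥ (38−24)/(24−11) = 14/13.
With δ = 7/10: need 1 − δ^K ≥ 14/13·(1−7/10)/(7/10), i.e. δ^K ≤ 0.5385.
Since (7/10)^1 = 0.7000 and (7/10)^2 = 0.4900, the smallest such K is 2.

2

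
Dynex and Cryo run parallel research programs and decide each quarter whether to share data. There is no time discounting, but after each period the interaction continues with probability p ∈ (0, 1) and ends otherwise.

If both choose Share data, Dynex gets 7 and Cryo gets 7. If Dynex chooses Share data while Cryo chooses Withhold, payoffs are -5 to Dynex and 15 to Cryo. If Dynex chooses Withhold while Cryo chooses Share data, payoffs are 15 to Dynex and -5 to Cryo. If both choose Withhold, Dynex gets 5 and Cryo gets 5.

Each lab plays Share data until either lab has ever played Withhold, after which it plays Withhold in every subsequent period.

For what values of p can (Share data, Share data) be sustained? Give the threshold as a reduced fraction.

Expected cooperation value is 7 + p·7 + p²·7 + … = 7/(1−p); deviation gives 15 + p·5/(1−p).
7 ≥ 15(1−p) + 5p ⇒ 10p ≥ 8 ⇒ p ≥ 8/10 = 4/5.

4/5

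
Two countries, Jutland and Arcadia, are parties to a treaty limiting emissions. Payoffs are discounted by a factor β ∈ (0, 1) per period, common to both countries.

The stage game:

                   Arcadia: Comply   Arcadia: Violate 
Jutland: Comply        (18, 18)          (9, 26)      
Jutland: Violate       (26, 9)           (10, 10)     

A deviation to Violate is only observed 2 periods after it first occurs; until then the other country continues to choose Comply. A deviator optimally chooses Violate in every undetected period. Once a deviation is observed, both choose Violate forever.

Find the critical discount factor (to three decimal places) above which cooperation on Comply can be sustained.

0.707

A deviator earns 26 for 2 periods, then 10 forever; cooperating earns 18 forever. Multiplying the IC by (1−β):
18 ≥ 26(1−β^2) + 10β^2, so 16·β^2 ≥ 8 and β^2 ≥ 1/2.
β ≥ (1/2)^(1/2) ≈ 0.707.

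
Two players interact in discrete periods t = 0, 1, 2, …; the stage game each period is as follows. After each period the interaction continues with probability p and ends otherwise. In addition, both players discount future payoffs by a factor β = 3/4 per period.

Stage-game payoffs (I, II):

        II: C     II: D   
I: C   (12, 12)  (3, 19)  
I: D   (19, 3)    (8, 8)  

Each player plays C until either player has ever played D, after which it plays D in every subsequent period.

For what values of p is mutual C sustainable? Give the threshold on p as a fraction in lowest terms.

28/33

Expected continuation weight on next period's payoff is β·p = 3/4·p, which plays the role of the discount factor.
Cooperation requires 3/4·p ≥ (19−12)/(19−8) = 7/11, hence p ≥ 28/33.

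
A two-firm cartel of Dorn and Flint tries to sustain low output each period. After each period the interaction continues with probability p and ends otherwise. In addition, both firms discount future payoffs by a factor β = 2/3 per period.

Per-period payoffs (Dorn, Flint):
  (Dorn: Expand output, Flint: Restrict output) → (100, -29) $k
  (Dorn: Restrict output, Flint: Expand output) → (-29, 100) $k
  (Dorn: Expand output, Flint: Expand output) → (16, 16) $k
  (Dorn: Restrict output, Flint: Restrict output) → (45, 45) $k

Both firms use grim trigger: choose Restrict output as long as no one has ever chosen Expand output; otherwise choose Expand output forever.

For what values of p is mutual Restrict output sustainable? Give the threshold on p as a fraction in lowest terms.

Expected continuation weight on next period's payoff is β·p = 2/3·p, which plays the role of the discount factor.
Cooperation requires 2/3·p ≥ (100−45)/(100−16) = 55/84, hence p ≥ 55/56.

55/56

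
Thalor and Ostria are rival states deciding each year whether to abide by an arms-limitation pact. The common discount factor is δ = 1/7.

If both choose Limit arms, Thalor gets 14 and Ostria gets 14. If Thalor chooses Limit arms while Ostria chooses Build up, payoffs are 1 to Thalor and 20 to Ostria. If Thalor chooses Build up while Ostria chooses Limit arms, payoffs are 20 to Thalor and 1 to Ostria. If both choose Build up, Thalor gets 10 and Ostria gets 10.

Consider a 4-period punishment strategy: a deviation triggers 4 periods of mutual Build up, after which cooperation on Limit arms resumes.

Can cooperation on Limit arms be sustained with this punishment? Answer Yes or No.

A one-shot deviation gives 20 now, then 10 for 4 periods, then back to 14.
Gain from deviating: (20−14) today; loss: (14−10) in each of the next 4 periods.
No-deviation condition: (14−10)(δ+…+δ^4) ≥ 20−14, i.e. δ+…+δ^4 ≥ 3/2.
At δ = 1/7: δ+…+δ^4 = 0.1666 < 1.5000.
So cooperation is not sustainable.

No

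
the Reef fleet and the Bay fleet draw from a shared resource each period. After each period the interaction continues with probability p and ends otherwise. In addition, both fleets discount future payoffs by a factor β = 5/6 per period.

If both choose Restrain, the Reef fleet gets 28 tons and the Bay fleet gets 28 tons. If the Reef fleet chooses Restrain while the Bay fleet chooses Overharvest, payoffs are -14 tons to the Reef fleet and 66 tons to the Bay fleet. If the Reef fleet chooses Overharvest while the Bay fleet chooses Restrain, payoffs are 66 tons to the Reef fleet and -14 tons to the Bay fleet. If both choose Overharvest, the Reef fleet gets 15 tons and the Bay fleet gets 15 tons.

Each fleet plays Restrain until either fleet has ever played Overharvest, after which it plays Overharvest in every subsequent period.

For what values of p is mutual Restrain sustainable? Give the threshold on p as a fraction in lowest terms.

76/85

With continuation probability p and discount β, the effective per-period discount factor is βp.
Grim-trigger IC: βp ≥ (66−28)/(66−15) = 38/51.
So p ≥ (38/51)/(5/6) = 76/85.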